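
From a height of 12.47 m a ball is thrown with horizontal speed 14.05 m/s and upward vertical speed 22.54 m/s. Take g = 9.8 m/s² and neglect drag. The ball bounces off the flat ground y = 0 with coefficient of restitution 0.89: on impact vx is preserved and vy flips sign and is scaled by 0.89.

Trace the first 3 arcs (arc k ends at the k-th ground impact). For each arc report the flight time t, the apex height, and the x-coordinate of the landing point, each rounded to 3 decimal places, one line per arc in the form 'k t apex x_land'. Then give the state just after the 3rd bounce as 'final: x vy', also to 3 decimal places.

Arc 1: start y=12.470, vy=22.540 → t=5.099, apex=38.391, x_land=71.642, impact vy=-27.431
  bounce: vy ← 0.89·27.431 = 24.414
Arc 2: start y=0.000, vy=24.414 → t=4.982, apex=30.410, x_land=141.645, impact vy=-24.414
  bounce: vy ← 0.89·24.414 = 21.728
Arc 3: start y=0.000, vy=21.728 → t=4.434, apex=24.087, x_land=203.947, impact vy=-21.728
  bounce: vy ← 0.89·21.728 = 19.338

1 5.099 38.391 71.642
2 4.982 30.410 141.645
3 4.434 24.087 203.947
final: 203.947 19.338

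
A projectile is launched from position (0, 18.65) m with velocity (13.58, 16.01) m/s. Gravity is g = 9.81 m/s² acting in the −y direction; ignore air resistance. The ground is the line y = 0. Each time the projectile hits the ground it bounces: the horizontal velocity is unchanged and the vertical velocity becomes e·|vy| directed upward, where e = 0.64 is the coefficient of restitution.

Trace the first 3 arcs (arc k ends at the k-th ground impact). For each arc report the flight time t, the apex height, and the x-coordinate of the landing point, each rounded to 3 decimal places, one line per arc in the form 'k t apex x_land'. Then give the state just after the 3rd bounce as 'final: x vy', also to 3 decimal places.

Arc 1: start y=18.650, vy=16.010 → t=4.175, apex=31.714, x_land=56.694, impact vy=-24.945
  bounce: vy ← 0.64·24.945 = 15.965
Arc 2: start y=0.000, vy=15.965 → t=3.255, apex=12.990, x_land=100.893, impact vy=-15.965
  bounce: vy ← 0.64·15.965 = 10.217
Arc 3: start y=0.000, vy=10.217 → t=2.083, apex=5.321, x_land=129.181, impact vy=-10.217
  bounce: vy ← 0.64·10.217 = 6.539

1 4.175 31.714 56.694
2 3.255 12.990 100.893
3 2.083 5.321 129.181
final: 129.181 6.539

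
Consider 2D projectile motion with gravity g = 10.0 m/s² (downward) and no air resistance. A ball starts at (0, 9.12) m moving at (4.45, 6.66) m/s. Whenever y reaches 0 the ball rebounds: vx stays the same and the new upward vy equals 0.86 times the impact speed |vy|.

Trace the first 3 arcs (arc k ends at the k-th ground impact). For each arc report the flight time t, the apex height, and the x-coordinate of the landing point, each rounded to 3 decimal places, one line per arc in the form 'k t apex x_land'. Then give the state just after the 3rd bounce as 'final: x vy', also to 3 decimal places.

Arc 1: start y=9.120, vy=6.660 → t=2.172, apex=11.338, x_land=9.665, impact vy=-15.058
  bounce: vy ← 0.86·15.058 = 12.950
Arc 2: start y=0.000, vy=12.950 → t=2.590, apex=8.385, x_land=21.190, impact vy=-12.950
  bounce: vy ← 0.86·12.950 = 11.137
Arc 3: start y=0.000, vy=11.137 → t=2.227, apex=6.202, x_land=31.103, impact vy=-11.137
  bounce: vy ← 0.86·11.137 = 9.578

1 2.172 11.338 9.665
2 2.590 8.385 21.190
3 2.227 6.202 31.103
final: 31.103 9.578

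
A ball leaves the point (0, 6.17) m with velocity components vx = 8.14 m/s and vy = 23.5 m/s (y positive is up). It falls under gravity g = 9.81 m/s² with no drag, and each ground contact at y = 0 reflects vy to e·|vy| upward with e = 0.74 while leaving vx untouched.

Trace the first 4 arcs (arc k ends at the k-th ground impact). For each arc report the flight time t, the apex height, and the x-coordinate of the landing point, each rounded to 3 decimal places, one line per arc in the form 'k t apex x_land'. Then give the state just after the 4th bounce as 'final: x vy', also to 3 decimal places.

1 5.041 34.317 41.030
2 3.915 18.792 72.896
3 2.897 10.291 96.477
4 2.144 5.635 113.926
final: 113.926 7.781

Arc 1: start y=6.170, vy=23.500 → t=5.041, apex=34.317, x_land=41.030, impact vy=-25.948
  bounce: vy ← 0.74·25.948 = 19.202
Arc 2: start y=0.000, vy=19.202 → t=3.915, apex=18.792, x_land=72.896, impact vy=-19.202
  bounce: vy ← 0.74·19.202 = 14.209
Arc 3: start y=0.000, vy=14.209 → t=2.897, apex=10.291, x_land=96.477, impact vy=-14.209
  bounce: vy ← 0.74·14.209 = 10.515
Arc 4: start y=0.000, vy=10.515 → t=2.144, apex=5.635, x_land=113.926, impact vy=-10.515
  bounce: vy ← 0.74·10.515 = 7.781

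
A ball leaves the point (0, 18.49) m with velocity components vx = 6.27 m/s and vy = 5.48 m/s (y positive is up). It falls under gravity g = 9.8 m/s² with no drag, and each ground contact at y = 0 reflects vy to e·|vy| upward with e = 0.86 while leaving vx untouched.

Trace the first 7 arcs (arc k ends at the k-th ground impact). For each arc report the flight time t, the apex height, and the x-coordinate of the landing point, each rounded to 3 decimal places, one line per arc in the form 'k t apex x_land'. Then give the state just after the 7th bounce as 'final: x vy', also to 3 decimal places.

Arc 1: start y=18.490, vy=5.480 → t=2.581, apex=20.022, x_land=16.180, impact vy=-19.810
  bounce: vy ← 0.86·19.810 = 17.037
Arc 2: start y=0.000, vy=17.037 → t=3.477, apex=14.808, x_land=37.980, impact vy=-17.037
  bounce: vy ← 0.86·17.037 = 14.651
Arc 3: start y=0.000, vy=14.651 → t=2.990, apex=10.952, x_land=56.728, impact vy=-14.651
  bounce: vy ← 0.86·14.651 = 12.600
Arc 4: start y=0.000, vy=12.600 → t=2.571, apex=8.100, x_land=72.851, impact vy=-12.600
  bounce: vy ← 0.86·12.600 = 10.836
Arc 5: start y=0.000, vy=10.836 → t=2.211, apex=5.991, x_land=86.717, impact vy=-10.836
  bounce: vy ← 0.86·10.836 = 9.319
Arc 6: start y=0.000, vy=9.319 → t=1.902, apex=4.431, x_land=98.642, impact vy=-9.319
  bounce: vy ← 0.86·9.319 = 8.014
Arc 7: start y=0.000, vy=8.014 → t=1.636, apex=3.277, x_land=108.897, impact vy=-8.014
  bounce: vy ← 0.86·8.014 = 6.892

1 2.581 20.022 16.180
2 3.477 14.808 37.980
3 2.990 10.952 56.728
4 2.571 8.100 72.851
5 2.211 5.991 86.717
6 1.902 4.431 98.642
7 1.636 3.277 108.897
final: 108.897 6.892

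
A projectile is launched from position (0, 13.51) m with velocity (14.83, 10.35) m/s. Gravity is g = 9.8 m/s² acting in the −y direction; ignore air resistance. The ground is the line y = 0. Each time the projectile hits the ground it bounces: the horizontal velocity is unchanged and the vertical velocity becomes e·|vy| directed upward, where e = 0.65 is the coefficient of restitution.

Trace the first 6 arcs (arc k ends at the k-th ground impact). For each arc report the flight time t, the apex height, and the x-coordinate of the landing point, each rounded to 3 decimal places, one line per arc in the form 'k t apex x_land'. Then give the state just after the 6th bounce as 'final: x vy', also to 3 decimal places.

Arc 1: start y=13.510, vy=10.350 → t=3.024, apex=18.975, x_land=44.846, impact vy=-19.285
  bounce: vy ← 0.65·19.285 = 12.535
Arc 2: start y=0.000, vy=12.535 → t=2.558, apex=8.017, x_land=82.785, impact vy=-12.535
  bounce: vy ← 0.65·12.535 = 8.148
Arc 3: start y=0.000, vy=8.148 → t=1.663, apex=3.387, x_land=107.445, impact vy=-8.148
  bounce: vy ← 0.65·8.148 = 5.296
Arc 4: start y=0.000, vy=5.296 → t=1.081, apex=1.431, x_land=123.474, impact vy=-5.296
  bounce: vy ← 0.65·5.296 = 3.443
Arc 5: start y=0.000, vy=3.443 → t=0.703, apex=0.605, x_land=133.893, impact vy=-3.443
  bounce: vy ← 0.65·3.443 = 2.238
Arc 6: start y=0.000, vy=2.238 → t=0.457, apex=0.255, x_land=140.665, impact vy=-2.238
  bounce: vy ← 0.65·2.238 = 1.454

1 3.024 18.975 44.846
2 2.558 8.017 82.785
3 1.663 3.387 107.445
4 1.081 1.431 123.474
5 0.703 0.605 133.893
6 0.457 0.255 140.665
final: 140.665 1.454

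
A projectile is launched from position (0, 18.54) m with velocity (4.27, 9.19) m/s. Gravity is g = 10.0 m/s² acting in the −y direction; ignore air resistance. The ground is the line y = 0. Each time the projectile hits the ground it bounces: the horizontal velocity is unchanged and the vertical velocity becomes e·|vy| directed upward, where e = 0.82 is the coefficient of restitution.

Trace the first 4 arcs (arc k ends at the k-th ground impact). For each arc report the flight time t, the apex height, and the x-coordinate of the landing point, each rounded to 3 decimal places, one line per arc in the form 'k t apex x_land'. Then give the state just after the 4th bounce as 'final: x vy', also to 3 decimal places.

1 3.053 22.763 13.035
2 3.499 15.306 27.977
3 2.869 10.292 40.229
4 2.353 6.920 50.276
final: 50.276 9.647

Arc 1: start y=18.540, vy=9.190 → t=3.053, apex=22.763, x_land=13.035, impact vy=-21.337
  bounce: vy ← 0.82·21.337 = 17.496
Arc 2: start y=0.000, vy=17.496 → t=3.499, apex=15.306, x_land=27.977, impact vy=-17.496
  bounce: vy ← 0.82·17.496 = 14.347
Arc 3: start y=0.000, vy=14.347 → t=2.869, apex=10.292, x_land=40.229, impact vy=-14.347
  bounce: vy ← 0.82·14.347 = 11.764
Arc 4: start y=0.000, vy=11.764 → t=2.353, apex=6.920, x_land=50.276, impact vy=-11.764
  bounce: vy ← 0.82·11.764 = 9.647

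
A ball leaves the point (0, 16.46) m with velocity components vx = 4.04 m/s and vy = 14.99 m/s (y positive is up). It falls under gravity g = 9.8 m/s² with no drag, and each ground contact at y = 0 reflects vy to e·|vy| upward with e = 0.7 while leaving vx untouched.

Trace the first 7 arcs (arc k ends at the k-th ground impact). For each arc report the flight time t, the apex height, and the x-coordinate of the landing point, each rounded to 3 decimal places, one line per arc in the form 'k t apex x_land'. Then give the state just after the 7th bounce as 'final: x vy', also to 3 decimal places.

Arc 1: start y=16.460, vy=14.990 → t=3.917, apex=27.924, x_land=15.824, impact vy=-23.395
  bounce: vy ← 0.7·23.395 = 16.376
Arc 2: start y=0.000, vy=16.376 → t=3.342, apex=13.683, x_land=29.326, impact vy=-16.376
  bounce: vy ← 0.7·16.376 = 11.463
Arc 3: start y=0.000, vy=11.463 → t=2.339, apex=6.705, x_land=38.778, impact vy=-11.463
  bounce: vy ← 0.7·11.463 = 8.024
Arc 4: start y=0.000, vy=8.024 → t=1.638, apex=3.285, x_land=45.394, impact vy=-8.024
  bounce: vy ← 0.7·8.024 = 5.617
Arc 5: start y=0.000, vy=5.617 → t=1.146, apex=1.610, x_land=50.025, impact vy=-5.617
  bounce: vy ← 0.7·5.617 = 3.932
Arc 6: start y=0.000, vy=3.932 → t=0.802, apex=0.789, x_land=53.267, impact vy=-3.932
  bounce: vy ← 0.7·3.932 = 2.752
Arc 7: start y=0.000, vy=2.752 → t=0.562, apex=0.387, x_land=55.536, impact vy=-2.752
  bounce: vy ← 0.7·2.752 = 1.927

1 3.917 27.924 15.824
2 3.342 13.683 29.326
3 2.339 6.705 38.778
4 1.638 3.285 45.394
5 1.146 1.610 50.025
6 0.802 0.789 53.267
7 0.562 0.387 55.536
final: 55.536 1.927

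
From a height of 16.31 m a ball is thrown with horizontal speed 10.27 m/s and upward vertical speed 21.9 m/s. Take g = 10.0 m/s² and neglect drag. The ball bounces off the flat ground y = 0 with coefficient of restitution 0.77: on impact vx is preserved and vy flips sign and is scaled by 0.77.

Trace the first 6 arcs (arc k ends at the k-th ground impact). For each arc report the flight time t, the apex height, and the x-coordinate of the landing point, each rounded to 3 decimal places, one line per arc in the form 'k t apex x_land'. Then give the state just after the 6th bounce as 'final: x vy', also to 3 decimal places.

Arc 1: start y=16.310, vy=21.900 → t=5.029, apex=40.290, x_land=51.645, impact vy=-28.387
  bounce: vy ← 0.77·28.387 = 21.858
Arc 2: start y=0.000, vy=21.858 → t=4.372, apex=23.888, x_land=96.541, impact vy=-21.858
  bounce: vy ← 0.77·21.858 = 16.831
Arc 3: start y=0.000, vy=16.831 → t=3.366, apex=14.163, x_land=131.110, impact vy=-16.831
  bounce: vy ← 0.77·16.831 = 12.960
Arc 4: start y=0.000, vy=12.960 → t=2.592, apex=8.397, x_land=157.729, impact vy=-12.960
  bounce: vy ← 0.77·12.960 = 9.979
Arc 5: start y=0.000, vy=9.979 → t=1.996, apex=4.979, x_land=178.226, impact vy=-9.979
  bounce: vy ← 0.77·9.979 = 7.684
Arc 6: start y=0.000, vy=7.684 → t=1.537, apex=2.952, x_land=194.008, impact vy=-7.684
  bounce: vy ← 0.77·7.684 = 5.916

1 5.029 40.290 51.645
2 4.372 23.888 96.541
3 3.366 14.163 131.110
4 2.592 8.397 157.729
5 1.996 4.979 178.226
6 1.537 2.952 194.008
final: 194.008 5.916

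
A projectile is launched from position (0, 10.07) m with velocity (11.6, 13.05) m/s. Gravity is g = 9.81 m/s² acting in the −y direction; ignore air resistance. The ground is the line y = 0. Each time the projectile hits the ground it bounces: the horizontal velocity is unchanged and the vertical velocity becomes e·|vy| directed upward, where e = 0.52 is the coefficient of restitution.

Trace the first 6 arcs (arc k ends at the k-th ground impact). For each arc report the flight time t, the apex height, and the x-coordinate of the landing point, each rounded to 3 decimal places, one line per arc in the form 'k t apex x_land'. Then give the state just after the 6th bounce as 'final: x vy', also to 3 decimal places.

Arc 1: start y=10.070, vy=13.050 → t=3.285, apex=18.750, x_land=38.111, impact vy=-19.180
  bounce: vy ← 0.52·19.180 = 9.974
Arc 2: start y=0.000, vy=9.974 → t=2.033, apex=5.070, x_land=61.698, impact vy=-9.974
  bounce: vy ← 0.52·9.974 = 5.186
Arc 3: start y=0.000, vy=5.186 → t=1.057, apex=1.371, x_land=73.963, impact vy=-5.186
  bounce: vy ← 0.52·5.186 = 2.697
Arc 4: start y=0.000, vy=2.697 → t=0.550, apex=0.371, x_land=80.341, impact vy=-2.697
  bounce: vy ← 0.52·2.697 = 1.402
Arc 5: start y=0.000, vy=1.402 → t=0.286, apex=0.100, x_land=83.658, impact vy=-1.402
  bounce: vy ← 0.52·1.402 = 0.729
Arc 6: start y=0.000, vy=0.729 → t=0.149, apex=0.027, x_land=85.382, impact vy=-0.729
  bounce: vy ← 0.52·0.729 = 0.379

1 3.285 18.750 38.111
2 2.033 5.070 61.698
3 1.057 1.371 73.963
4 0.550 0.371 80.341
5 0.286 0.100 83.658
6 0.149 0.027 85.382
final: 85.382 0.379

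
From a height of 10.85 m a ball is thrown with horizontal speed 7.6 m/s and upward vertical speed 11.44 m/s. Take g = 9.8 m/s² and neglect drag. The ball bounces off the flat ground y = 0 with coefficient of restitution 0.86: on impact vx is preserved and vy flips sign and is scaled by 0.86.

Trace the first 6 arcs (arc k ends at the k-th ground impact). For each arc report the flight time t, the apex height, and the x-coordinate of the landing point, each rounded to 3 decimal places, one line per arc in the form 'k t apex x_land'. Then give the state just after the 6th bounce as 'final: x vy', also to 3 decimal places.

1 3.059 17.527 23.246
2 3.253 12.963 47.969
3 2.798 9.588 69.230
4 2.406 7.091 87.515
5 2.069 5.244 103.241
6 1.779 3.879 116.764
final: 116.764 7.499

Arc 1: start y=10.850, vy=11.440 → t=3.059, apex=17.527, x_land=23.246, impact vy=-18.535
  bounce: vy ← 0.86·18.535 = 15.940
Arc 2: start y=0.000, vy=15.940 → t=3.253, apex=12.963, x_land=47.969, impact vy=-15.940
  bounce: vy ← 0.86·15.940 = 13.708
Arc 3: start y=0.000, vy=13.708 → t=2.798, apex=9.588, x_land=69.230, impact vy=-13.708
  bounce: vy ← 0.86·13.708 = 11.789
Arc 4: start y=0.000, vy=11.789 → t=2.406, apex=7.091, x_land=87.515, impact vy=-11.789
  bounce: vy ← 0.86·11.789 = 10.139
Arc 5: start y=0.000, vy=10.139 → t=2.069, apex=5.244, x_land=103.241, impact vy=-10.139
  bounce: vy ← 0.86·10.139 = 8.719
Arc 6: start y=0.000, vy=8.719 → t=1.779, apex=3.879, x_land=116.764, impact vy=-8.719
  bounce: vy ← 0.86·8.719 = 7.499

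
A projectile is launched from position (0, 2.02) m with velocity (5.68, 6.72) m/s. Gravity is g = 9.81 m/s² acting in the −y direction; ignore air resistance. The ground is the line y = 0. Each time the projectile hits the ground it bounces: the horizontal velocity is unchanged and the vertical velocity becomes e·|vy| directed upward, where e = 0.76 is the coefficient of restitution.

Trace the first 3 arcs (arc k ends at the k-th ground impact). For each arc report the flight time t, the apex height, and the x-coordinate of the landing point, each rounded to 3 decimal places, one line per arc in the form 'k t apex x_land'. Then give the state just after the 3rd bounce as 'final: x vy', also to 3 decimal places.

Arc 1: start y=2.020, vy=6.720 → t=1.624, apex=4.322, x_land=9.222, impact vy=-9.208
  bounce: vy ← 0.76·9.208 = 6.998
Arc 2: start y=0.000, vy=6.998 → t=1.427, apex=2.496, x_land=17.326, impact vy=-6.998
  bounce: vy ← 0.76·6.998 = 5.319
Arc 3: start y=0.000, vy=5.319 → t=1.084, apex=1.442, x_land=23.485, impact vy=-5.319
  bounce: vy ← 0.76·5.319 = 4.042

1 1.624 4.322 9.222
2 1.427 2.496 17.326
3 1.084 1.442 23.485
final: 23.485 4.042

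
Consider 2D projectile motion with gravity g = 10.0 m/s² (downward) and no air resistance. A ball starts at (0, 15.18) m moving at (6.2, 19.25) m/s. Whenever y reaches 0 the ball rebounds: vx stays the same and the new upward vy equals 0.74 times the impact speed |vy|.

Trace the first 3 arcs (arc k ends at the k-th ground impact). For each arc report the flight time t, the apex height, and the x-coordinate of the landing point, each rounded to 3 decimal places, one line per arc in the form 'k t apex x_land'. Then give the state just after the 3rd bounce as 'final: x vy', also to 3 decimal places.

1 4.521 33.708 28.033
2 3.843 18.459 51.858
3 2.844 10.108 69.489
final: 69.489 10.521

Arc 1: start y=15.180, vy=19.250 → t=4.521, apex=33.708, x_land=28.033, impact vy=-25.965
  bounce: vy ← 0.74·25.965 = 19.214
Arc 2: start y=0.000, vy=19.214 → t=3.843, apex=18.459, x_land=51.858, impact vy=-19.214
  bounce: vy ← 0.74·19.214 = 14.218
Arc 3: start y=0.000, vy=14.218 → t=2.844, apex=10.108, x_land=69.489, impact vy=-14.218
  bounce: vy ← 0.74·14.218 = 10.521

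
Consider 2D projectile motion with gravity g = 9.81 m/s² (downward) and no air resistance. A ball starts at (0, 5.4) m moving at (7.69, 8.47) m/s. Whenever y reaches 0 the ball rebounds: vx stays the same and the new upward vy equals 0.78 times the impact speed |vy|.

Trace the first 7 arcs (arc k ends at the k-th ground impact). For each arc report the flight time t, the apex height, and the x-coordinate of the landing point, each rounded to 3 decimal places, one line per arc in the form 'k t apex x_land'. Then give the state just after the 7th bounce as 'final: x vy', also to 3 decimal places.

Arc 1: start y=5.400, vy=8.470 → t=2.222, apex=9.057, x_land=17.089, impact vy=-13.330
  bounce: vy ← 0.78·13.330 = 10.397
Arc 2: start y=0.000, vy=10.397 → t=2.120, apex=5.510, x_land=33.390, impact vy=-10.397
  bounce: vy ← 0.78·10.397 = 8.110
Arc 3: start y=0.000, vy=8.110 → t=1.653, apex=3.352, x_land=46.105, impact vy=-8.110
  bounce: vy ← 0.78·8.110 = 6.326
Arc 4: start y=0.000, vy=6.326 → t=1.290, apex=2.040, x_land=56.022, impact vy=-6.326
  bounce: vy ← 0.78·6.326 = 4.934
Arc 5: start y=0.000, vy=4.934 → t=1.006, apex=1.241, x_land=63.758, impact vy=-4.934
  bounce: vy ← 0.78·4.934 = 3.849
Arc 6: start y=0.000, vy=3.849 → t=0.785, apex=0.755, x_land=69.791, impact vy=-3.849
  bounce: vy ← 0.78·3.849 = 3.002
Arc 7: start y=0.000, vy=3.002 → t=0.612, apex=0.459, x_land=74.498, impact vy=-3.002
  bounce: vy ← 0.78·3.002 = 2.341

1 2.222 9.057 17.089
2 2.120 5.510 33.390
3 1.653 3.352 46.105
4 1.290 2.040 56.022
5 1.006 1.241 63.758
6 0.785 0.755 69.791
7 0.612 0.459 74.498
final: 74.498 2.341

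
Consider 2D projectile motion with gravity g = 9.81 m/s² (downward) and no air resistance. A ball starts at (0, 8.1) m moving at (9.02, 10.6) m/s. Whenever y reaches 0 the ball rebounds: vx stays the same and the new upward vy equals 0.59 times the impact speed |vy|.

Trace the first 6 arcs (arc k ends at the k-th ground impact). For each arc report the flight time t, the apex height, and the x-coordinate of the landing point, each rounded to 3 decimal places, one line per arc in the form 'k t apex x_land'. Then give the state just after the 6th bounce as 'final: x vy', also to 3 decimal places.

Arc 1: start y=8.100, vy=10.600 → t=2.759, apex=13.827, x_land=24.891, impact vy=-16.471
  bounce: vy ← 0.59·16.471 = 9.718
Arc 2: start y=0.000, vy=9.718 → t=1.981, apex=4.813, x_land=42.761, impact vy=-9.718
  bounce: vy ← 0.59·9.718 = 5.733
Arc 3: start y=0.000, vy=5.733 → t=1.169, apex=1.675, x_land=53.304, impact vy=-5.733
  bounce: vy ← 0.59·5.733 = 3.383
Arc 4: start y=0.000, vy=3.383 → t=0.690, apex=0.583, x_land=59.525, impact vy=-3.383
  bounce: vy ← 0.59·3.383 = 1.996
Arc 5: start y=0.000, vy=1.996 → t=0.407, apex=0.203, x_land=63.195, impact vy=-1.996
  bounce: vy ← 0.59·1.996 = 1.178
Arc 6: start y=0.000, vy=1.178 → t=0.240, apex=0.071, x_land=65.360, impact vy=-1.178
  bounce: vy ← 0.59·1.178 = 0.695

1 2.759 13.827 24.891
2 1.981 4.813 42.761
3 1.169 1.675 53.304
4 0.690 0.583 59.525
5 0.407 0.203 63.195
6 0.240 0.071 65.360
final: 65.360 0.695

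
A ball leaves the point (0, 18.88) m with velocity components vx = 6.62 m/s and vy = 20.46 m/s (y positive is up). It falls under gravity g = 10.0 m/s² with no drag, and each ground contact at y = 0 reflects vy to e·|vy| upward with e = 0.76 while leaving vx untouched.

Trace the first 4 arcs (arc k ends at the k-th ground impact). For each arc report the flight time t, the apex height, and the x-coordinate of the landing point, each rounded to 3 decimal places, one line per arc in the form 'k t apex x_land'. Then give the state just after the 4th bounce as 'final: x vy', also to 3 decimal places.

1 4.868 39.811 32.224
2 4.289 22.995 60.618
3 3.260 13.282 82.197
4 2.477 7.671 98.596
final: 98.596 9.414

Arc 1: start y=18.880, vy=20.460 → t=4.868, apex=39.811, x_land=32.224, impact vy=-28.217
  bounce: vy ← 0.76·28.217 = 21.445
Arc 2: start y=0.000, vy=21.445 → t=4.289, apex=22.995, x_land=60.618, impact vy=-21.445
  bounce: vy ← 0.76·21.445 = 16.298
Arc 3: start y=0.000, vy=16.298 → t=3.260, apex=13.282, x_land=82.197, impact vy=-16.298
  bounce: vy ← 0.76·16.298 = 12.387
Arc 4: start y=0.000, vy=12.387 → t=2.477, apex=7.671, x_land=98.596, impact vy=-12.387
  bounce: vy ← 0.76·12.387 = 9.414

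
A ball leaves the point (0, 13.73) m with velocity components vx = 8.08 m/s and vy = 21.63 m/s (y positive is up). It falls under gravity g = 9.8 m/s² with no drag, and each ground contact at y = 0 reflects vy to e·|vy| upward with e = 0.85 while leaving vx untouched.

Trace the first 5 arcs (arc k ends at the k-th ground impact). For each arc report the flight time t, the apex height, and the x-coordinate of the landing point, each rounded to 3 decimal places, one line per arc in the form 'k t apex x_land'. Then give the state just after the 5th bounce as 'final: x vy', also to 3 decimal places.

1 4.977 37.600 40.216
2 4.709 27.166 78.266
3 4.003 19.628 110.609
4 3.402 14.181 138.101
5 2.892 10.246 161.468
final: 161.468 12.045

Arc 1: start y=13.730, vy=21.630 → t=4.977, apex=37.600, x_land=40.216, impact vy=-27.147
  bounce: vy ← 0.85·27.147 = 23.075
Arc 2: start y=0.000, vy=23.075 → t=4.709, apex=27.166, x_land=78.266, impact vy=-23.075
  bounce: vy ← 0.85·23.075 = 19.614
Arc 3: start y=0.000, vy=19.614 → t=4.003, apex=19.628, x_land=110.609, impact vy=-19.614
  bounce: vy ← 0.85·19.614 = 16.672
Arc 4: start y=0.000, vy=16.672 → t=3.402, apex=14.181, x_land=138.101, impact vy=-16.672
  bounce: vy ← 0.85·16.672 = 14.171
Arc 5: start y=0.000, vy=14.171 → t=2.892, apex=10.246, x_land=161.468, impact vy=-14.171
  bounce: vy ← 0.85·14.171 = 12.045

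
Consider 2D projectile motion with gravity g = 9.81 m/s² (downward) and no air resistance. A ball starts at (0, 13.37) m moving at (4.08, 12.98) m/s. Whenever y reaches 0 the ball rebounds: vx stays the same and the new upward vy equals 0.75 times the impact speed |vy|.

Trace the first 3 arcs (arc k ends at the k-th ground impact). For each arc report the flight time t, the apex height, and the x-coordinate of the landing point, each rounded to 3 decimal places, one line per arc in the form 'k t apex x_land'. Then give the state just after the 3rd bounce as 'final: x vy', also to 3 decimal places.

Arc 1: start y=13.370, vy=12.980 → t=3.439, apex=21.957, x_land=14.031, impact vy=-20.756
  bounce: vy ← 0.75·20.756 = 15.567
Arc 2: start y=0.000, vy=15.567 → t=3.174, apex=12.351, x_land=26.979, impact vy=-15.567
  bounce: vy ← 0.75·15.567 = 11.675
Arc 3: start y=0.000, vy=11.675 → t=2.380, apex=6.947, x_land=36.691, impact vy=-11.675
  bounce: vy ← 0.75·11.675 = 8.756

1 3.439 21.957 14.031
2 3.174 12.351 26.979
3 2.380 6.947 36.691
final: 36.691 8.756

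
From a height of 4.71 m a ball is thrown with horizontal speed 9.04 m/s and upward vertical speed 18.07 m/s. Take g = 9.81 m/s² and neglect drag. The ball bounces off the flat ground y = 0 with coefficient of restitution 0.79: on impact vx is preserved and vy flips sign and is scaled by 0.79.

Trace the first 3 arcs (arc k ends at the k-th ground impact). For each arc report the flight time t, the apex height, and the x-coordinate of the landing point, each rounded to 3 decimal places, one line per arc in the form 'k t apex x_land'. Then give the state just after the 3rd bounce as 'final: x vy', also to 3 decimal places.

Arc 1: start y=4.710, vy=18.070 → t=3.928, apex=21.352, x_land=35.513, impact vy=-20.468
  bounce: vy ← 0.79·20.468 = 16.170
Arc 2: start y=0.000, vy=16.170 → t=3.297, apex=13.326, x_land=65.314, impact vy=-16.170
  bounce: vy ← 0.79·16.170 = 12.774
Arc 3: start y=0.000, vy=12.774 → t=2.604, apex=8.317, x_land=88.857, impact vy=-12.774
  bounce: vy ← 0.79·12.774 = 10.091

1 3.928 21.352 35.513
2 3.297 13.326 65.314
3 2.604 8.317 88.857
final: 88.857 10.091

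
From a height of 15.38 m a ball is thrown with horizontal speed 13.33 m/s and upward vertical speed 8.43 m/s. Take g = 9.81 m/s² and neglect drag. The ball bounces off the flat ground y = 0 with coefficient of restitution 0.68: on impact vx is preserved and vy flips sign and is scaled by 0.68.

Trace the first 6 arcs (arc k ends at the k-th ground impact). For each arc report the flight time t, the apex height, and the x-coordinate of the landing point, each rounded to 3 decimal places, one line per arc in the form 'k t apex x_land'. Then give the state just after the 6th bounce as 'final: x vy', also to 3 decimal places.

Arc 1: start y=15.380, vy=8.430 → t=2.828, apex=19.002, x_land=37.692, impact vy=-19.309
  bounce: vy ← 0.68·19.309 = 13.130
Arc 2: start y=0.000, vy=13.130 → t=2.677, apex=8.787, x_land=73.374, impact vy=-13.130
  bounce: vy ← 0.68·13.130 = 8.928
Arc 3: start y=0.000, vy=8.928 → t=1.820, apex=4.063, x_land=97.638, impact vy=-8.928
  bounce: vy ← 0.68·8.928 = 6.071
Arc 4: start y=0.000, vy=6.071 → t=1.238, apex=1.879, x_land=114.137, impact vy=-6.071
  bounce: vy ← 0.68·6.071 = 4.128
Arc 5: start y=0.000, vy=4.128 → t=0.842, apex=0.869, x_land=125.356, impact vy=-4.128
  bounce: vy ← 0.68·4.128 = 2.807
Arc 6: start y=0.000, vy=2.807 → t=0.572, apex=0.402, x_land=132.986, impact vy=-2.807
  bounce: vy ← 0.68·2.807 = 1.909

1 2.828 19.002 37.692
2 2.677 8.787 73.374
3 1.820 4.063 97.638
4 1.238 1.879 114.137
5 0.842 0.869 125.356
6 0.572 0.402 132.986
final: 132.986 1.909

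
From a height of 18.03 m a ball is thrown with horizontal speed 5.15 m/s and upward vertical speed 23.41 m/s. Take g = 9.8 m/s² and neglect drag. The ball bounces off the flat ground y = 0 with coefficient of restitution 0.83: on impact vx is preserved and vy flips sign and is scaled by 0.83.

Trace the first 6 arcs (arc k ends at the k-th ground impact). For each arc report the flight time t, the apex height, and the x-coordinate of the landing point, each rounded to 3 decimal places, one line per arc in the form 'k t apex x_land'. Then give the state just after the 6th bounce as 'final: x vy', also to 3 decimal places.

1 5.452 45.991 28.080
2 5.086 31.683 54.271
3 4.221 21.826 76.009
4 3.503 15.036 94.052
5 2.908 10.358 109.028
6 2.414 7.136 121.458
final: 121.458 9.816

Arc 1: start y=18.030, vy=23.410 → t=5.452, apex=45.991, x_land=28.080, impact vy=-30.024
  bounce: vy ← 0.83·30.024 = 24.920
Arc 2: start y=0.000, vy=24.920 → t=5.086, apex=31.683, x_land=54.271, impact vy=-24.920
  bounce: vy ← 0.83·24.920 = 20.683
Arc 3: start y=0.000, vy=20.683 → t=4.221, apex=21.826, x_land=76.009, impact vy=-20.683
  bounce: vy ← 0.83·20.683 = 17.167
Arc 4: start y=0.000, vy=17.167 → t=3.503, apex=15.036, x_land=94.052, impact vy=-17.167
  bounce: vy ← 0.83·17.167 = 14.249
Arc 5: start y=0.000, vy=14.249 → t=2.908, apex=10.358, x_land=109.028, impact vy=-14.249
  bounce: vy ← 0.83·14.249 = 11.826
Arc 6: start y=0.000, vy=11.826 → t=2.414, apex=7.136, x_land=121.458, impact vy=-11.826
  bounce: vy ← 0.83·11.826 = 9.816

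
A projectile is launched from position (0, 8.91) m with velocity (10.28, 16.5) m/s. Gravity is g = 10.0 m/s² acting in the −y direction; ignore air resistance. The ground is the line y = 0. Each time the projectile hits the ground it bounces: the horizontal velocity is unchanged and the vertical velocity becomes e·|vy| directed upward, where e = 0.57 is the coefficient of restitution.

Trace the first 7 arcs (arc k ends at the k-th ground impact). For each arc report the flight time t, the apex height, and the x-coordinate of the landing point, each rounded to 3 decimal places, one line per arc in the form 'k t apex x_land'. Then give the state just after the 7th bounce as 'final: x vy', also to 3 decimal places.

1 3.772 22.523 38.780
2 2.420 7.318 63.653
3 1.379 2.377 77.830
4 0.786 0.772 85.911
5 0.448 0.251 90.517
6 0.255 0.082 93.143
7 0.146 0.026 94.640
final: 94.640 0.415

Arc 1: start y=8.910, vy=16.500 → t=3.772, apex=22.523, x_land=38.780, impact vy=-21.224
  bounce: vy ← 0.57·21.224 = 12.098
Arc 2: start y=0.000, vy=12.098 → t=2.420, apex=7.318, x_land=63.653, impact vy=-12.098
  bounce: vy ← 0.57·12.098 = 6.896
Arc 3: start y=0.000, vy=6.896 → t=1.379, apex=2.377, x_land=77.830, impact vy=-6.896
  bounce: vy ← 0.57·6.896 = 3.931
Arc 4: start y=0.000, vy=3.931 → t=0.786, apex=0.772, x_land=85.911, impact vy=-3.931
  bounce: vy ← 0.57·3.931 = 2.240
Arc 5: start y=0.000, vy=2.240 → t=0.448, apex=0.251, x_land=90.517, impact vy=-2.240
  bounce: vy ← 0.57·2.240 = 1.277
Arc 6: start y=0.000, vy=1.277 → t=0.255, apex=0.082, x_land=93.143, impact vy=-1.277
  bounce: vy ← 0.57·1.277 = 0.728
Arc 7: start y=0.000, vy=0.728 → t=0.146, apex=0.026, x_land=94.640, impact vy=-0.728
  bounce: vy ← 0.57·0.728 = 0.415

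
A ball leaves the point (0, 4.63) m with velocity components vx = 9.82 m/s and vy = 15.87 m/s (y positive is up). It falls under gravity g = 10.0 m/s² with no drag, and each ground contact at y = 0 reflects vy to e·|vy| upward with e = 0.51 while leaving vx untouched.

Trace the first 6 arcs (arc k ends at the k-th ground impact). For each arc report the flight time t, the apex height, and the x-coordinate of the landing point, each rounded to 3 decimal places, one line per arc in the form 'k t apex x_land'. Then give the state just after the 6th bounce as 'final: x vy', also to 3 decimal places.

1 3.443 17.223 33.810
2 1.893 4.480 52.400
3 0.965 1.165 61.881
4 0.492 0.303 66.716
5 0.251 0.079 69.182
6 0.128 0.021 70.440
final: 70.440 0.327

Arc 1: start y=4.630, vy=15.870 → t=3.443, apex=17.223, x_land=33.810, impact vy=-18.560
  bounce: vy ← 0.51·18.560 = 9.465
Arc 2: start y=0.000, vy=9.465 → t=1.893, apex=4.480, x_land=52.400, impact vy=-9.465
  bounce: vy ← 0.51·9.465 = 4.827
Arc 3: start y=0.000, vy=4.827 → t=0.965, apex=1.165, x_land=61.881, impact vy=-4.827
  bounce: vy ← 0.51·4.827 = 2.462
Arc 4: start y=0.000, vy=2.462 → t=0.492, apex=0.303, x_land=66.716, impact vy=-2.462
  bounce: vy ← 0.51·2.462 = 1.256
Arc 5: start y=0.000, vy=1.256 → t=0.251, apex=0.079, x_land=69.182, impact vy=-1.256
  bounce: vy ← 0.51·1.256 = 0.640
Arc 6: start y=0.000, vy=0.640 → t=0.128, apex=0.021, x_land=70.440, impact vy=-0.640
  bounce: vy ← 0.51·0.640 = 0.327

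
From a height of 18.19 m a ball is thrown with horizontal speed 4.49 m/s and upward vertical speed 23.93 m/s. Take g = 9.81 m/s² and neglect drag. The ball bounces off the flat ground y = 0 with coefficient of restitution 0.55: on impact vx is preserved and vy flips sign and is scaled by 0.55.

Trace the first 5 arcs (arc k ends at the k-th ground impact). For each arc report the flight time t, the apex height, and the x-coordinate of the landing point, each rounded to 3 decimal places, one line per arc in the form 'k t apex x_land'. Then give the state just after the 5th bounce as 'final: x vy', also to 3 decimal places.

Arc 1: start y=18.190, vy=23.930 → t=5.547, apex=47.377, x_land=24.907, impact vy=-30.488
  bounce: vy ← 0.55·30.488 = 16.769
Arc 2: start y=0.000, vy=16.769 → t=3.419, apex=14.331, x_land=40.257, impact vy=-16.769
  bounce: vy ← 0.55·16.769 = 9.223
Arc 3: start y=0.000, vy=9.223 → t=1.880, apex=4.335, x_land=48.699, impact vy=-9.223
  bounce: vy ← 0.55·9.223 = 5.072
Arc 4: start y=0.000, vy=5.072 → t=1.034, apex=1.311, x_land=53.343, impact vy=-5.072
  bounce: vy ← 0.55·5.072 = 2.790
Arc 5: start y=0.000, vy=2.790 → t=0.569, apex=0.397, x_land=55.896, impact vy=-2.790
  bounce: vy ← 0.55·2.790 = 1.534

1 5.547 47.377 24.907
2 3.419 14.331 40.257
3 1.880 4.335 48.699
4 1.034 1.311 53.343
5 0.569 0.397 55.896
final: 55.896 1.534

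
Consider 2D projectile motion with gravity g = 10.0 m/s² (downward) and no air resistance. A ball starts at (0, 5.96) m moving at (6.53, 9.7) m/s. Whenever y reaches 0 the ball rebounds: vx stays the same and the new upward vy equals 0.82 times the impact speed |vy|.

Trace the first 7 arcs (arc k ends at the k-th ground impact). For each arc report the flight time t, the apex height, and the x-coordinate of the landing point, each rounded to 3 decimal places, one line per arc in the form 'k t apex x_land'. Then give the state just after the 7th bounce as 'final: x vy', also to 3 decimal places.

Arc 1: start y=5.960, vy=9.700 → t=2.430, apex=10.665, x_land=15.871, impact vy=-14.604
  bounce: vy ← 0.82·14.604 = 11.976
Arc 2: start y=0.000, vy=11.976 → t=2.395, apex=7.171, x_land=31.511, impact vy=-11.976
  bounce: vy ← 0.82·11.976 = 9.820
Arc 3: start y=0.000, vy=9.820 → t=1.964, apex=4.822, x_land=44.336, impact vy=-9.820
  bounce: vy ← 0.82·9.820 = 8.052
Arc 4: start y=0.000, vy=8.052 → t=1.610, apex=3.242, x_land=54.852, impact vy=-8.052
  bounce: vy ← 0.82·8.052 = 6.603
Arc 5: start y=0.000, vy=6.603 → t=1.321, apex=2.180, x_land=63.476, impact vy=-6.603
  bounce: vy ← 0.82·6.603 = 5.414
Arc 6: start y=0.000, vy=5.414 → t=1.083, apex=1.466, x_land=70.547, impact vy=-5.414
  bounce: vy ← 0.82·5.414 = 4.440
Arc 7: start y=0.000, vy=4.440 → t=0.888, apex=0.986, x_land=76.346, impact vy=-4.440
  bounce: vy ← 0.82·4.440 = 3.641

1 2.430 10.665 15.871
2 2.395 7.171 31.511
3 1.964 4.822 44.336
4 1.610 3.242 54.852
5 1.321 2.180 63.476
6 1.083 1.466 70.547
7 0.888 0.986 76.346
final: 76.346 3.641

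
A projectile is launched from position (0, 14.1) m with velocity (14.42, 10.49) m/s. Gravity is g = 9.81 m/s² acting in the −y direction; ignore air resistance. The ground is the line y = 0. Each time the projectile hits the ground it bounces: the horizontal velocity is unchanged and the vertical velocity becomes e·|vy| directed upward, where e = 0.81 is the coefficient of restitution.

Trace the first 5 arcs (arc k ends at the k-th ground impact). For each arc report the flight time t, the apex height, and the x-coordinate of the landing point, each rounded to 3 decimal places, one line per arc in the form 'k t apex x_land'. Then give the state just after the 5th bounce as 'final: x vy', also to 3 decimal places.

Arc 1: start y=14.100, vy=10.490 → t=3.074, apex=19.709, x_land=44.325, impact vy=-19.664
  bounce: vy ← 0.81·19.664 = 15.928
Arc 2: start y=0.000, vy=15.928 → t=3.247, apex=12.931, x_land=91.151, impact vy=-15.928
  bounce: vy ← 0.81·15.928 = 12.902
Arc 3: start y=0.000, vy=12.902 → t=2.630, apex=8.484, x_land=129.080, impact vy=-12.902
  bounce: vy ← 0.81·12.902 = 10.450
Arc 4: start y=0.000, vy=10.450 → t=2.131, apex=5.566, x_land=159.803, impact vy=-10.450
  bounce: vy ← 0.81·10.450 = 8.465
Arc 5: start y=0.000, vy=8.465 → t=1.726, apex=3.652, x_land=184.688, impact vy=-8.465
  bounce: vy ← 0.81·8.465 = 6.856

1 3.074 19.709 44.325
2 3.247 12.931 91.151
3 2.630 8.484 129.080
4 2.131 5.566 159.803
5 1.726 3.652 184.688
final: 184.688 6.856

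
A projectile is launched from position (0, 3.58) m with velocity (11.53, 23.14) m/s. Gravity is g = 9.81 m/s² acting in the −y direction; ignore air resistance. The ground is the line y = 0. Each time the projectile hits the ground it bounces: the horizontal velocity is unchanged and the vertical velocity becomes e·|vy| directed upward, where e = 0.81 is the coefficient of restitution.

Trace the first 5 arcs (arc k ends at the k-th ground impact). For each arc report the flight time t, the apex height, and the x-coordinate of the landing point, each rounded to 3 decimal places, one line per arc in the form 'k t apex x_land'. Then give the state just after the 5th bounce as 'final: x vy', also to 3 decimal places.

1 4.868 30.872 56.123
2 4.064 20.255 102.983
3 3.292 13.289 140.940
4 2.667 8.719 171.685
5 2.160 5.721 196.588
final: 196.588 8.581

Arc 1: start y=3.580, vy=23.140 → t=4.868, apex=30.872, x_land=56.123, impact vy=-24.611
  bounce: vy ← 0.81·24.611 = 19.935
Arc 2: start y=0.000, vy=19.935 → t=4.064, apex=20.255, x_land=102.983, impact vy=-19.935
  bounce: vy ← 0.81·19.935 = 16.147
Arc 3: start y=0.000, vy=16.147 → t=3.292, apex=13.289, x_land=140.940, impact vy=-16.147
  bounce: vy ← 0.81·16.147 = 13.079
Arc 4: start y=0.000, vy=13.079 → t=2.667, apex=8.719, x_land=171.685, impact vy=-13.079
  bounce: vy ← 0.81·13.079 = 10.594
Arc 5: start y=0.000, vy=10.594 → t=2.160, apex=5.721, x_land=196.588, impact vy=-10.594
  bounce: vy ← 0.81·10.594 = 8.581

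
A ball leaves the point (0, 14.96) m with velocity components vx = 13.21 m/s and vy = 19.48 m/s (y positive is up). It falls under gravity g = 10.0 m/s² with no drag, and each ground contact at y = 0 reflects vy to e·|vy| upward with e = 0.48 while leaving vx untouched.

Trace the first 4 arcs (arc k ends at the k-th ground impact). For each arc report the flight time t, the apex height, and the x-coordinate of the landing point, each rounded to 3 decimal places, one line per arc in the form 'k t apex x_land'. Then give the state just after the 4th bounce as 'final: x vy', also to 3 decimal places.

1 4.553 33.934 60.147
2 2.501 7.818 93.184
3 1.200 1.801 109.042
4 0.576 0.415 116.654
final: 116.654 1.383

Arc 1: start y=14.960, vy=19.480 → t=4.553, apex=33.934, x_land=60.147, impact vy=-26.051
  bounce: vy ← 0.48·26.051 = 12.505
Arc 2: start y=0.000, vy=12.505 → t=2.501, apex=7.818, x_land=93.184, impact vy=-12.505
  bounce: vy ← 0.48·12.505 = 6.002
Arc 3: start y=0.000, vy=6.002 → t=1.200, apex=1.801, x_land=109.042, impact vy=-6.002
  bounce: vy ← 0.48·6.002 = 2.881
Arc 4: start y=0.000, vy=2.881 → t=0.576, apex=0.415, x_land=116.654, impact vy=-2.881
  bounce: vy ← 0.48·2.881 = 1.383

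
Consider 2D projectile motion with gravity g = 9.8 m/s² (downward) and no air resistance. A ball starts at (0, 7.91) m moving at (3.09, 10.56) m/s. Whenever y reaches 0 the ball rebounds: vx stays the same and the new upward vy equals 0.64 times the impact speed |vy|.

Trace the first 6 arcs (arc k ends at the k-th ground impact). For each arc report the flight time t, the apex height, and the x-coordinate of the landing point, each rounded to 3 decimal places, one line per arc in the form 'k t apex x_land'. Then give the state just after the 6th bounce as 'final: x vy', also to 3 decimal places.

1 2.744 13.599 8.477
2 2.132 5.570 15.067
3 1.365 2.282 19.284
4 0.873 0.935 21.983
5 0.559 0.383 23.710
6 0.358 0.157 24.815
final: 24.815 1.122

Arc 1: start y=7.910, vy=10.560 → t=2.744, apex=13.599, x_land=8.477, impact vy=-16.326
  bounce: vy ← 0.64·16.326 = 10.449
Arc 2: start y=0.000, vy=10.449 → t=2.132, apex=5.570, x_land=15.067, impact vy=-10.449
  bounce: vy ← 0.64·10.449 = 6.687
Arc 3: start y=0.000, vy=6.687 → t=1.365, apex=2.282, x_land=19.284, impact vy=-6.687
  bounce: vy ← 0.64·6.687 = 4.280
Arc 4: start y=0.000, vy=4.280 → t=0.873, apex=0.935, x_land=21.983, impact vy=-4.280
  bounce: vy ← 0.64·4.280 = 2.739
Arc 5: start y=0.000, vy=2.739 → t=0.559, apex=0.383, x_land=23.710, impact vy=-2.739
  bounce: vy ← 0.64·2.739 = 1.753
Arc 6: start y=0.000, vy=1.753 → t=0.358, apex=0.157, x_land=24.815, impact vy=-1.753
  bounce: vy ← 0.64·1.753 = 1.122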